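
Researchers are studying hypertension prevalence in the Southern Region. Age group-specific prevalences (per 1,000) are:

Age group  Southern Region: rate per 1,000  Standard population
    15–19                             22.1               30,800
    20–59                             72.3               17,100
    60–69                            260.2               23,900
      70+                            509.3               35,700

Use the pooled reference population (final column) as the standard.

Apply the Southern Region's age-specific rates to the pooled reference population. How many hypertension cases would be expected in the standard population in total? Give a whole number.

Expected hypertension cases = Σ (standard pop × age-specific rate ÷ 1,000)
= 30,800×22.1/1,000 + 17,100×72.3/1,000 + 23,900×260.2/1,000 + 35,700×509.3/1,000
= 680.68 + 1236.33 + 6218.78 + 18182.01 = 26317.80.

26318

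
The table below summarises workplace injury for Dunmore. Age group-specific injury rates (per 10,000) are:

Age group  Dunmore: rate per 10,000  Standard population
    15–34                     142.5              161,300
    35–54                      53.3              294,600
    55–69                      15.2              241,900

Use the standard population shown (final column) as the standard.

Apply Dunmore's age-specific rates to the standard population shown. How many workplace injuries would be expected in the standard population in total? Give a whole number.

Expected workplace injuries = Σ (standard pop × age-specific rate ÷ 10,000)
= 161,300×142.5/10,000 + 294,600×53.3/10,000 + 241,900×15.2/10,000
= 2298.53 + 1570.22 + 367.69 = 4236.43.

4236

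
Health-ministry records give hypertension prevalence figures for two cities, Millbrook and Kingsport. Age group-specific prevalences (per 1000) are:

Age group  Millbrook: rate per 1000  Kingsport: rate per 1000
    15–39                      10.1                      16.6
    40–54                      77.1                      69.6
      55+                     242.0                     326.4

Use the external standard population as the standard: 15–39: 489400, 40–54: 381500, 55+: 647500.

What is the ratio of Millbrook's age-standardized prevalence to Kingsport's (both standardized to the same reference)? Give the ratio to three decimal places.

0.777

Standard total = 1518400; weights = 0.3223, 0.2513, 0.4264.
Millbrook: 0.3223×10.1 + 0.2513×77.1 + 0.4264×242.0 = 125.8243 per 1000.
Kingsport: 0.3223×16.6 + 0.2513×69.6 + 0.4264×326.4 = 162.0261 per 1000.
Ratio = 125.8243 ÷ 162.0261 = 0.77657.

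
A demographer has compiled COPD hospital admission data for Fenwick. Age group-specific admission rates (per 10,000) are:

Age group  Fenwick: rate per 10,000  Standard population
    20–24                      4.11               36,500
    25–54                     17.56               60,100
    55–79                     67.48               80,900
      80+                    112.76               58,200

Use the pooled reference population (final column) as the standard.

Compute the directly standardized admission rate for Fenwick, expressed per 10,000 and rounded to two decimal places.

Standard total = 235,700; weights = 0.1549, 0.2550, 0.3432, 0.2469.
Standardized rate: 0.1549×4.11 + 0.2550×17.56 + 0.3432×67.48 + 0.2469×112.76 = 56.1185 per 10,000.

56.12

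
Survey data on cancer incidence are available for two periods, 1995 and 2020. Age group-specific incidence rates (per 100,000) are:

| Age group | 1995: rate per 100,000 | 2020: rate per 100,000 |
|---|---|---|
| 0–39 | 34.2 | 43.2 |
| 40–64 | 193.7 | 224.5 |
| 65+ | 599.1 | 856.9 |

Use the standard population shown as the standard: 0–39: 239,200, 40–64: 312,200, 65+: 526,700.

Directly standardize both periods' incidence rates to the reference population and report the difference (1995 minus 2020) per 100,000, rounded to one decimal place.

-136.9

Standard total = 1,078,100; weights = 0.2219, 0.2896, 0.4885.
1995: 0.2219×34.2 + 0.2896×193.7 + 0.4885×599.1 = 356.3675 per 100,000.
2020: 0.2219×43.2 + 0.2896×224.5 + 0.4885×856.9 = 493.2303 per 100,000.
Difference = 356.3675 − 493.2303 = -136.8628.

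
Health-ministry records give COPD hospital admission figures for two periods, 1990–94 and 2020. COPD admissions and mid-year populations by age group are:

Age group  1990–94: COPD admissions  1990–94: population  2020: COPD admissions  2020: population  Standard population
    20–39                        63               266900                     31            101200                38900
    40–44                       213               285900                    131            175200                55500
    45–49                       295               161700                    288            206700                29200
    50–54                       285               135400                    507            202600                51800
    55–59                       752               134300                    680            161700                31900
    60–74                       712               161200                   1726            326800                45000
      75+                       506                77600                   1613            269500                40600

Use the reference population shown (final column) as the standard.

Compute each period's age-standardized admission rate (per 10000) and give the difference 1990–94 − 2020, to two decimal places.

Age-specific rates per 10000 for 1990–94: 2.36, 7.45, 18.24, 21.05, 55.99, 44.17, 65.21.
For 2020: 3.06, 7.48, 13.93, 25.02, 42.05, 52.82, 59.85.
Standard total = 292900; weights = 0.1328, 0.1895, 0.0997, 0.1769, 0.1089, 0.1536, 0.1386.
1990–94: 0.1328×2.36 + 0.1895×7.45 + 0.0997×18.24 + 0.1769×21.05 + 0.1089×55.99 + 0.1536×44.17 + 0.1386×65.21 = 29.1892 per 10000.
2020: 0.1328×3.06 + 0.1895×7.48 + 0.0997×13.93 + 0.1769×25.02 + 0.1089×42.05 + 0.1536×52.82 + 0.1386×59.85 = 28.6290 per 10000.
Difference = 29.1892 − 28.6290 = 0.5602.

0.56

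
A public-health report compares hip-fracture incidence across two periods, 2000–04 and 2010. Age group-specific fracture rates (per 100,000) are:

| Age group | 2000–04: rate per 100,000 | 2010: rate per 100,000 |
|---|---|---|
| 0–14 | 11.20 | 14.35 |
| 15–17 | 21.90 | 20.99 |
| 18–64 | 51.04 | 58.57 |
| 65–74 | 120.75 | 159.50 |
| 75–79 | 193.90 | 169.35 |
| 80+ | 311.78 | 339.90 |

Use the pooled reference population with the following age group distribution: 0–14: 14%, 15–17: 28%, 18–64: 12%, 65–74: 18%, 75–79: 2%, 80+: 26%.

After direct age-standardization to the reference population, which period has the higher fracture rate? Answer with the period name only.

Standard weights: 0.14, 0.28, 0.12, 0.18, 0.02, 0.26.
2000–04: 0.1400×11.20 + 0.2800×21.90 + 0.1200×51.04 + 0.1800×120.75 + 0.0200×193.90 + 0.2600×311.78 = 120.5006 per 100,000.
2010: 0.1400×14.35 + 0.2800×20.99 + 0.1200×58.57 + 0.1800×159.50 + 0.0200×169.35 + 0.2600×339.90 = 135.3856 per 100,000.

2010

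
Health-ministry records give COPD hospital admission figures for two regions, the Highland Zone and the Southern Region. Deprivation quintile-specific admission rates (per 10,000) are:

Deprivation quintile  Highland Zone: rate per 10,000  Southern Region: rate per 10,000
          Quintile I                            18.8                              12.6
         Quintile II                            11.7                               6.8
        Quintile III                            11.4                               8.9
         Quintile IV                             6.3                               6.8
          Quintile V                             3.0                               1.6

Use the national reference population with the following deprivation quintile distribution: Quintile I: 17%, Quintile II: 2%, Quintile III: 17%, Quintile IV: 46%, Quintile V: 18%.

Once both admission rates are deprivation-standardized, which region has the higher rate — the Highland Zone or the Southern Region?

Highland Zone

Standard weights: 0.17, 0.02, 0.17, 0.46, 0.18.
The Highland Zone: 0.1700×18.8 + 0.0200×11.7 + 0.1700×11.4 + 0.4600×6.3 + 0.1800×3.0 = 8.8060 per 10,000.
The Southern Region: 0.1700×12.6 + 0.0200×6.8 + 0.1700×8.9 + 0.4600×6.8 + 0.1800×1.6 = 7.2070 per 10,000.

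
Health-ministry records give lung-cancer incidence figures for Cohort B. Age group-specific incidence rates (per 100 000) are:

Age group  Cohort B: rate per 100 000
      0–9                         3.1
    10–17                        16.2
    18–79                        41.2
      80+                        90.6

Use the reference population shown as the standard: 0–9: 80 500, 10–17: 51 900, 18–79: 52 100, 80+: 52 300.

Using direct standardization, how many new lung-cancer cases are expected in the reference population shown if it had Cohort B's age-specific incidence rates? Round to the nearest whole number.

80

Expected new lung-cancer cases = Σ (standard pop × age-specific rate ÷ 100 000)
= 80 500×3.1/100 000 + 51 900×16.2/100 000 + 52 100×41.2/100 000 + 52 300×90.6/100 000
= 2.50 + 8.41 + 21.47 + 47.38 = 79.75.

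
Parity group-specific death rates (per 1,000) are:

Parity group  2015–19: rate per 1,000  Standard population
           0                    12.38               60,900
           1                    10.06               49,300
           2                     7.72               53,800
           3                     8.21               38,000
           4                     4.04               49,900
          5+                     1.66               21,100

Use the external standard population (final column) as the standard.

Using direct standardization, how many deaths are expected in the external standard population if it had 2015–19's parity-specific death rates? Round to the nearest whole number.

2214

Expected deaths = Σ (standard pop × parity-specific rate ÷ 1,000)
= 60,900×12.38/1,000 + 49,300×10.06/1,000 + 53,800×7.72/1,000 + 38,000×8.21/1,000 + 49,900×4.04/1,000 + 21,100×1.66/1,000
= 753.94 + 495.96 + 415.34 + 311.98 + 201.60 + 35.03 = 2213.84.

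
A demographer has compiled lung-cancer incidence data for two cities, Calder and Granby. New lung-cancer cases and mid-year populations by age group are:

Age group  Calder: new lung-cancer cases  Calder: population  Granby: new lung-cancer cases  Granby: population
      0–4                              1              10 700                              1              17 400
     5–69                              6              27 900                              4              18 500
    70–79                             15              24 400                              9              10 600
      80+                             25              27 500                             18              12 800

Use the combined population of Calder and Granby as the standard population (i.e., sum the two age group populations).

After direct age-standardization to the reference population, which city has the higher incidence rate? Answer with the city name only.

Age-specific rates per 100 000 for Calder: 9.35, 21.51, 61.48, 90.91.
For Granby: 5.75, 21.62, 84.91, 140.62.
Combined standard total = 149 800; weights = 0.1876, 0.3097, 0.2336, 0.2690.
Calder: 0.1876×9.35 + 0.3097×21.51 + 0.2336×61.48 + 0.2690×90.91 = 47.2346 per 100 000.
Granby: 0.1876×5.75 + 0.3097×21.62 + 0.2336×84.91 + 0.2690×140.62 = 65.4447 per 100 000.

Granby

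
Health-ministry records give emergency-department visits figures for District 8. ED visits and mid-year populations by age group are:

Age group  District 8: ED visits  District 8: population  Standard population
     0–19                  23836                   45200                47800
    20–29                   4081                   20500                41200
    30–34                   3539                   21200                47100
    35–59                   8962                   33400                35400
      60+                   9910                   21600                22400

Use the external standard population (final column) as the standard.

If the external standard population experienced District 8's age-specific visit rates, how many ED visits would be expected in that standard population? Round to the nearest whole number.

Age-specific rates per 1000 for District 8: 527.345, 199.073, 166.934, 268.323, 458.796.
Expected ED visits = Σ (standard pop × age-specific rate ÷ 1000)
= 47800×527.345/1000 + 41200×199.073/1000 + 47100×166.934/1000 + 35400×268.323/1000 + 22400×458.796/1000
= 25207.10 + 8201.81 + 7862.59 + 9498.65 + 10277.04 = 61047.19.

61047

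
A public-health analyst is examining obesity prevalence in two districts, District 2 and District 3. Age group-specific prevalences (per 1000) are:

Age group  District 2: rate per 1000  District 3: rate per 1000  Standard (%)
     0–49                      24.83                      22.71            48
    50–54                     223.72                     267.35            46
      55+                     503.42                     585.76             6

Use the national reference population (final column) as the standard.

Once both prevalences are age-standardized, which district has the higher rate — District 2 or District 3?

District 3

Standard weights: 0.48, 0.46, 0.06.
District 2: 0.4800×24.83 + 0.4600×223.72 + 0.0600×503.42 = 145.0348 per 1000.
District 3: 0.4800×22.71 + 0.4600×267.35 + 0.0600×585.76 = 169.0274 per 1000.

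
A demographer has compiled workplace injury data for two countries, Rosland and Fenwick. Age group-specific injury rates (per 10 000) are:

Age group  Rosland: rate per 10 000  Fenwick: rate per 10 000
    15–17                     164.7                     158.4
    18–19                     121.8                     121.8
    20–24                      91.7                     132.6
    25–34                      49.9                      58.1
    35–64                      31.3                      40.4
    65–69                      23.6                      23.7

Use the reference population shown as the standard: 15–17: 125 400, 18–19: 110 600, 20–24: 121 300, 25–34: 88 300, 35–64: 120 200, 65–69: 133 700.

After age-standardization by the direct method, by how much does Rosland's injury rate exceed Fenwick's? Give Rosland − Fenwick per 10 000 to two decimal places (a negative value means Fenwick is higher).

Standard total = 699 500; weights = 0.1793, 0.1581, 0.1734, 0.1262, 0.1718, 0.1911.
Rosland: 0.1793×164.7 + 0.1581×121.8 + 0.1734×91.7 + 0.1262×49.9 + 0.1718×31.3 + 0.1911×23.6 = 80.8741 per 10 000.
Fenwick: 0.1793×158.4 + 0.1581×121.8 + 0.1734×132.6 + 0.1262×58.1 + 0.1718×40.4 + 0.1911×23.7 = 89.4551 per 10 000.
Difference = 80.8741 − 89.4551 = -8.5810.

-8.58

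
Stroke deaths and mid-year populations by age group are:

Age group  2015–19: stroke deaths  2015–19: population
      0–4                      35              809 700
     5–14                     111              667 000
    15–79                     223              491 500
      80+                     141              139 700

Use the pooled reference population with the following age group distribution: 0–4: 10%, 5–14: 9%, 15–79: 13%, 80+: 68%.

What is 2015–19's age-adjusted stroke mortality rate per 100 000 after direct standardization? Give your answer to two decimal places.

76.46

Age-specific rates per 100 000 for 2015–19: 4.32, 16.64, 45.37, 100.93.
Standard weights: 0.10, 0.09, 0.13, 0.68.
Standardized rate: 0.1000×4.32 + 0.0900×16.64 + 0.1300×45.37 + 0.6800×100.93 = 76.4611 per 100 000.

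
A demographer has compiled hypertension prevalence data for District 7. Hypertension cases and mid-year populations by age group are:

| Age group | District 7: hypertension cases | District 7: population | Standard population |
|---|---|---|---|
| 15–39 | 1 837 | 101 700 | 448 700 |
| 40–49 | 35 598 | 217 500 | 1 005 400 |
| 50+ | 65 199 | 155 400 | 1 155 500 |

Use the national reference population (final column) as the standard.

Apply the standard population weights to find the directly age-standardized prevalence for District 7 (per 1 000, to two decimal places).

251.94

Age-specific rates per 1 000 for District 7: 18.063, 163.669, 419.556.
Standard total = 2 609 600; weights = 0.1719, 0.3853, 0.4428.
Standardized rate: 0.1719×18.063 + 0.3853×163.669 + 0.4428×419.556 = 251.9369 per 1 000.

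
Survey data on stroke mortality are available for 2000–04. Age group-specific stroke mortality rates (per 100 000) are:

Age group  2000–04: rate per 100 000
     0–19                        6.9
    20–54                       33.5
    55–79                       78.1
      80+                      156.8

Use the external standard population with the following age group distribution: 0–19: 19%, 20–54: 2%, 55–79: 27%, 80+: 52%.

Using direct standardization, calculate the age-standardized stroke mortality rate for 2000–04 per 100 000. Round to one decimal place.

104.6

Standard weights: 0.19, 0.02, 0.27, 0.52.
Standardized rate: 0.1900×6.9 + 0.0200×33.5 + 0.2700×78.1 + 0.5200×156.8 = 104.6040 per 100 000.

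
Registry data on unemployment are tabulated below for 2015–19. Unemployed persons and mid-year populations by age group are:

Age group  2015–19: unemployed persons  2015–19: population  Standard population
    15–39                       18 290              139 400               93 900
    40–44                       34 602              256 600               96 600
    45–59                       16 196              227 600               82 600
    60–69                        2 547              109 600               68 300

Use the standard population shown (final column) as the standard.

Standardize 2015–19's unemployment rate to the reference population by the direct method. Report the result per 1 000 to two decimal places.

Age-specific rates per 1 000 for 2015–19: 131.205, 134.848, 71.160, 23.239.
Standard total = 341 400; weights = 0.2750, 0.2830, 0.2419, 0.2001.
Standardized rate: 0.2750×131.205 + 0.2830×134.848 + 0.2419×71.160 + 0.2001×23.239 = 96.1087 per 1 000.

96.11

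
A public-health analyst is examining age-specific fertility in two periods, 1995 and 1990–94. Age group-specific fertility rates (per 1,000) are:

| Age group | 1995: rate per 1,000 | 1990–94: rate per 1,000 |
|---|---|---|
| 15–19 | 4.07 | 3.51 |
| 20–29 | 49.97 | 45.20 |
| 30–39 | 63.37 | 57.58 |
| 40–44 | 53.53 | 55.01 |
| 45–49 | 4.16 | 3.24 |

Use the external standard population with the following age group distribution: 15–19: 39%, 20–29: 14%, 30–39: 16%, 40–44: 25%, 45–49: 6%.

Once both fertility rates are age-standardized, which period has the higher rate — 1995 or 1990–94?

1995

Standard weights: 0.39, 0.14, 0.16, 0.25, 0.06.
1995: 0.3900×4.07 + 0.1400×49.97 + 0.1600×63.37 + 0.2500×53.53 + 0.0600×4.16 = 32.3544 per 1,000.
1990–94: 0.3900×3.51 + 0.1400×45.20 + 0.1600×57.58 + 0.2500×55.01 + 0.0600×3.24 = 30.8566 per 1,000.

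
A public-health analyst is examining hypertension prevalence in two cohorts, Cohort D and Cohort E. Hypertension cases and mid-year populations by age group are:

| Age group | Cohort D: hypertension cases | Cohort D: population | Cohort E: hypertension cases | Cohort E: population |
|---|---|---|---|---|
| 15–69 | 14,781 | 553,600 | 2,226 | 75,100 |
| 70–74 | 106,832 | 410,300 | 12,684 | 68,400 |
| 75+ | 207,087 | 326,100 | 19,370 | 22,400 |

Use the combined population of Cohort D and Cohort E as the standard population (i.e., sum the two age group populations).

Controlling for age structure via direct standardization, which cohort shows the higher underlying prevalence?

Age-specific rates per 1,000 for Cohort D: 26.700, 260.375, 635.041.
For Cohort E: 29.640, 185.439, 864.732.
Combined standard total = 1,455,900; weights = 0.4318, 0.3288, 0.2394.
Cohort D: 0.4318×26.700 + 0.3288×260.375 + 0.2394×635.041 = 249.1516 per 1,000.
Cohort E: 0.4318×29.640 + 0.3288×185.439 + 0.2394×864.732 = 280.7635 per 1,000.
The crude rates (254.81 vs 206.63) would put Cohort D higher, but that reflects its age composition; once standardized to a common age structure, Cohort E has the higher underlying rate.

Cohort E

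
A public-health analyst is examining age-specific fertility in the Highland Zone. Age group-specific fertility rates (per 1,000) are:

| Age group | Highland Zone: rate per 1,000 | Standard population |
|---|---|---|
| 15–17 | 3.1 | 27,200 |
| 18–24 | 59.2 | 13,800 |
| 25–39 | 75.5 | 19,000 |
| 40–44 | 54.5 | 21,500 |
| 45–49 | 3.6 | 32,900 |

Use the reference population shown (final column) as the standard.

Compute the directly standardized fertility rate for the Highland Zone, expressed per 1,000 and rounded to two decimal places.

Standard total = 114,400; weights = 0.2378, 0.1206, 0.1661, 0.1879, 0.2876.
Standardized rate: 0.2378×3.1 + 0.1206×59.2 + 0.1661×75.5 + 0.1879×54.5 + 0.2876×3.6 = 31.6955 per 1,000.

31.70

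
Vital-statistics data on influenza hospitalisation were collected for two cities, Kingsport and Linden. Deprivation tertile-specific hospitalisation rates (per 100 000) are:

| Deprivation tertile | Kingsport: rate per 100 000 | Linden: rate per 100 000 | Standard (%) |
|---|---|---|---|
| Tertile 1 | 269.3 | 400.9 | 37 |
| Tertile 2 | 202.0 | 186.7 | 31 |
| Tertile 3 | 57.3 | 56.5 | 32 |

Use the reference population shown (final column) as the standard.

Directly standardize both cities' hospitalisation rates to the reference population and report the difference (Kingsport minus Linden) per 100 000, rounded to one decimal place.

Standard weights: 0.37, 0.31, 0.32.
Kingsport: 0.3700×269.3 + 0.3100×202.0 + 0.3200×57.3 = 180.5970 per 100 000.
Linden: 0.3700×400.9 + 0.3100×186.7 + 0.3200×56.5 = 224.2900 per 100 000.
Difference = 180.5970 − 224.2900 = -43.6930.

-43.7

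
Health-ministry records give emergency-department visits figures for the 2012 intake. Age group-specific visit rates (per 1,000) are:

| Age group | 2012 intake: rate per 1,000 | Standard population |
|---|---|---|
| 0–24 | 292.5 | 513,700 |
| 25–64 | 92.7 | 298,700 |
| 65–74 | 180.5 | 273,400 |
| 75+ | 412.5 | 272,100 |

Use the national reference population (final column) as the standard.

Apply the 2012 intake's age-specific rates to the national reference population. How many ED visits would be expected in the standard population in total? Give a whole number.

Expected ED visits = Σ (standard pop × age-specific rate ÷ 1,000)
= 513,700×292.5/1,000 + 298,700×92.7/1,000 + 273,400×180.5/1,000 + 272,100×412.5/1,000
= 150257.25 + 27689.49 + 49348.70 + 112241.25 = 339536.69.

339537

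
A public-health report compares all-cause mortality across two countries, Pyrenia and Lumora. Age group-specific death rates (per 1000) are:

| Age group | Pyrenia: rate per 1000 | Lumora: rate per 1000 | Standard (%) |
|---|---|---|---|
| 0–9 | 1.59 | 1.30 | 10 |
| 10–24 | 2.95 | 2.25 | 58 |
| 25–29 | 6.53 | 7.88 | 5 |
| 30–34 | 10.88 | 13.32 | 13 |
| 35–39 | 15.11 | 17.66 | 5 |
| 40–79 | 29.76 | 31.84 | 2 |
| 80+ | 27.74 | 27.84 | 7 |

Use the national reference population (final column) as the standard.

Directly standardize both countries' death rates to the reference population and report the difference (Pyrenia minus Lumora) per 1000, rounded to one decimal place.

-0.1

Standard weights: 0.10, 0.58, 0.05, 0.13, 0.05, 0.02, 0.07.
Pyrenia: 0.1000×1.59 + 0.5800×2.95 + 0.0500×6.53 + 0.1300×10.88 + 0.0500×15.11 + 0.0200×29.76 + 0.0700×27.74 = 6.9034 per 1000.
Lumora: 0.1000×1.30 + 0.5800×2.25 + 0.0500×7.88 + 0.1300×13.32 + 0.0500×17.66 + 0.0200×31.84 + 0.0700×27.84 = 7.0292 per 1000.
Difference = 6.9034 − 7.0292 = -0.1258.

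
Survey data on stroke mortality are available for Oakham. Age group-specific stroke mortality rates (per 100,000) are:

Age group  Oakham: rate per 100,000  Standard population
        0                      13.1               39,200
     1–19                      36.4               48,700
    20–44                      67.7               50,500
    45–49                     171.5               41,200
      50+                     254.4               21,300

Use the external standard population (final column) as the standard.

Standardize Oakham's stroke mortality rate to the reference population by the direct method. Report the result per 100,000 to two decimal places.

90.54

Standard total = 200,900; weights = 0.1951, 0.2424, 0.2514, 0.2051, 0.1060.
Standardized rate: 0.1951×13.1 + 0.2424×36.4 + 0.2514×67.7 + 0.2051×171.5 + 0.1060×254.4 = 90.5404 per 100,000.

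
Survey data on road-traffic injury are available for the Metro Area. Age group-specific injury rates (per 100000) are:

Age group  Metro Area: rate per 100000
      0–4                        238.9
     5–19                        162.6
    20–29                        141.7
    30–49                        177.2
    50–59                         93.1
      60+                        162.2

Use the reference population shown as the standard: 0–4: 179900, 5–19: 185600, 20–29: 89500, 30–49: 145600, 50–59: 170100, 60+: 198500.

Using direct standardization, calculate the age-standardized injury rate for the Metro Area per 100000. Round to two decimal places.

164.75

Standard total = 969200; weights = 0.1856, 0.1915, 0.0923, 0.1502, 0.1755, 0.2048.
Standardized rate: 0.1856×238.9 + 0.1915×162.6 + 0.0923×141.7 + 0.1502×177.2 + 0.1755×93.1 + 0.2048×162.2 = 164.7463 per 100000.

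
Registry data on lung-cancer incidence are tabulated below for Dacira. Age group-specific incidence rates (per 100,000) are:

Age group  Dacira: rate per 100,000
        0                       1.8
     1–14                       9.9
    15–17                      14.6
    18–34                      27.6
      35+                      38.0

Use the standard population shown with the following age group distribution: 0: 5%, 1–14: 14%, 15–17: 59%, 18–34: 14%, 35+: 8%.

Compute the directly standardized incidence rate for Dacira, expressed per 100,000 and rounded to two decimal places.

Standard weights: 0.05, 0.14, 0.59, 0.14, 0.08.
Standardized rate: 0.0500×1.8 + 0.1400×9.9 + 0.5900×14.6 + 0.1400×27.6 + 0.0800×38.0 = 16.9940 per 100,000.

16.99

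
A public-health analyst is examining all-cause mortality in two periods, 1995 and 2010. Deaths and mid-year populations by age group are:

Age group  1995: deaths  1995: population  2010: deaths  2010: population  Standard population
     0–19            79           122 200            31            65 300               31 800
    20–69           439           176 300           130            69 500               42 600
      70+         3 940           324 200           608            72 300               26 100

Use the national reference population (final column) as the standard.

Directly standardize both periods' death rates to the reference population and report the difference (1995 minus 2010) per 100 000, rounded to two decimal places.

128.92

Age-specific rates per 100 000 for 1995: 64.65, 249.01, 1215.30.
For 2010: 47.47, 187.05, 840.94.
Standard total = 100 500; weights = 0.3164, 0.4239, 0.2597.
1995: 0.3164×64.65 + 0.4239×249.01 + 0.2597×1215.30 = 441.6202 per 100 000.
2010: 0.3164×47.47 + 0.4239×187.05 + 0.2597×840.94 = 312.7019 per 100 000.
Difference = 441.6202 − 312.7019 = 128.9183.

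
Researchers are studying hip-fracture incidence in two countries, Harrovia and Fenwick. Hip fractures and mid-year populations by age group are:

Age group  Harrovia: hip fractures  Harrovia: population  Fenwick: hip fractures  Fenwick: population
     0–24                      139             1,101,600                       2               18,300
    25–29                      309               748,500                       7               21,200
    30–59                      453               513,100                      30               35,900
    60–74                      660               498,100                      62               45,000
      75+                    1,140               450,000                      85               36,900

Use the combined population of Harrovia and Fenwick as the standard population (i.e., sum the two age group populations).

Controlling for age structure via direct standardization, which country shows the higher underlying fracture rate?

Harrovia

Age-specific rates per 100,000 for Harrovia: 12.62, 41.28, 88.29, 132.50, 253.33.
For Fenwick: 10.93, 33.02, 83.57, 137.78, 230.35.
Combined standard total = 3,468,600; weights = 0.3229, 0.2219, 0.1583, 0.1566, 0.1404.
Harrovia: 0.3229×12.62 + 0.2219×41.28 + 0.1583×88.29 + 0.1566×132.50 + 0.1404×253.33 = 83.5168 per 100,000.
Fenwick: 0.3229×10.93 + 0.2219×33.02 + 0.1583×83.57 + 0.1566×137.78 + 0.1404×230.35 = 77.9903 per 100,000.
The crude rates (81.57 vs 118.25) would put Fenwick higher, but that reflects its age composition; once standardized to a common age structure, Harrovia has the higher underlying rate.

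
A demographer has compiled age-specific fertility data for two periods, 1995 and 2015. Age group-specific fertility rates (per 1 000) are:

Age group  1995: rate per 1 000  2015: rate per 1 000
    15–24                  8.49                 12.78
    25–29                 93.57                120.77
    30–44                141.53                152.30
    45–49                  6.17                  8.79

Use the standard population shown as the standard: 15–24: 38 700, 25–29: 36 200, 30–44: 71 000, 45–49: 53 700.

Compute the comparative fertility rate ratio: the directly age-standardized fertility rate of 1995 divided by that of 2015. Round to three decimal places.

0.873

Standard total = 199 600; weights = 0.1939, 0.1814, 0.3557, 0.2690.
1995: 0.1939×8.49 + 0.1814×93.57 + 0.3557×141.53 + 0.2690×6.17 = 70.6200 per 1 000.
2015: 0.1939×12.78 + 0.1814×120.77 + 0.3557×152.30 + 0.2690×8.79 = 80.9208 per 1 000.
Ratio = 70.6200 ÷ 80.9208 = 0.87271.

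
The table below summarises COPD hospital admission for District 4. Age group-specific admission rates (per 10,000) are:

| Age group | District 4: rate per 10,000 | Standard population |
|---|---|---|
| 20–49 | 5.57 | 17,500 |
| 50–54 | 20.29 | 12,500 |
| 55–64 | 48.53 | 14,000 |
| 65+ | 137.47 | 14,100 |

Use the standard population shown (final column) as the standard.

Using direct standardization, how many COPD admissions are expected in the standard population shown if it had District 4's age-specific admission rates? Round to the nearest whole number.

297

Expected COPD admissions = Σ (standard pop × age-specific rate ÷ 10,000)
= 17,500×5.57/10,000 + 12,500×20.29/10,000 + 14,000×48.53/10,000 + 14,100×137.47/10,000
= 9.75 + 25.36 + 67.94 + 193.83 = 296.88.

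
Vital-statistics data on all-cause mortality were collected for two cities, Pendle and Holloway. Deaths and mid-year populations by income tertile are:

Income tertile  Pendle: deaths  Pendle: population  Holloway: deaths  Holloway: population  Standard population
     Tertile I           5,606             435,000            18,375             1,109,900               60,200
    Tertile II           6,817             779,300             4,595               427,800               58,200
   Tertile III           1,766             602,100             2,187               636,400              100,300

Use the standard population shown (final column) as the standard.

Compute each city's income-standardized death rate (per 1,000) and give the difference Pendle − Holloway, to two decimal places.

-1.77

Income-specific rates per 1,000 for Pendle: 12.887, 8.748, 2.933.
For Holloway: 16.556, 10.741, 3.437.
Standard total = 218,700; weights = 0.2753, 0.2661, 0.4586.
Pendle: 0.2753×12.887 + 0.2661×8.748 + 0.4586×2.933 = 7.2205 per 1,000.
Holloway: 0.2753×16.556 + 0.2661×10.741 + 0.4586×3.437 = 8.9916 per 1,000.
Difference = 7.2205 − 8.9916 = -1.7711.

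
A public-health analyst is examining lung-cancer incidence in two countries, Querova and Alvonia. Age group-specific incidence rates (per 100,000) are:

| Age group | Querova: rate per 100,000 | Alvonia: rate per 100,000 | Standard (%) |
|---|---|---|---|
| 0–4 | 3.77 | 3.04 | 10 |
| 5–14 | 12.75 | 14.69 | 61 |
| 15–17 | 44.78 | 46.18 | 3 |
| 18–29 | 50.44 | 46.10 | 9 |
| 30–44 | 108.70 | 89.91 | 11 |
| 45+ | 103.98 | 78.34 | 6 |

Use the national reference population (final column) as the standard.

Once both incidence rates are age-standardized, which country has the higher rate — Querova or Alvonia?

Querova

Standard weights: 0.10, 0.61, 0.03, 0.09, 0.11, 0.06.
Querova: 0.1000×3.77 + 0.6100×12.75 + 0.0300×44.78 + 0.0900×50.44 + 0.1100×108.70 + 0.0600×103.98 = 32.2333 per 100,000.
Alvonia: 0.1000×3.04 + 0.6100×14.69 + 0.0300×46.18 + 0.0900×46.10 + 0.1100×89.91 + 0.0600×78.34 = 29.3898 per 100,000.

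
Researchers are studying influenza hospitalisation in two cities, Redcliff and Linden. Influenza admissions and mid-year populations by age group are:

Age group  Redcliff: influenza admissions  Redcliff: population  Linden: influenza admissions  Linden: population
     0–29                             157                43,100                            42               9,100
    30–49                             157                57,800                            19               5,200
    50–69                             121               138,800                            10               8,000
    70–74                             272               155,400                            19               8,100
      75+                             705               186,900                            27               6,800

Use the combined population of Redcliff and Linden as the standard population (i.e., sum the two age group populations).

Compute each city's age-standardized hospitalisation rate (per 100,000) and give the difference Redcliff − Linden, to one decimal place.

-48.6

Age-specific rates per 100,000 for Redcliff: 364.27, 271.63, 87.18, 175.03, 377.21.
For Linden: 461.54, 365.38, 125.00, 234.57, 397.06.
Combined standard total = 619,200; weights = 0.0843, 0.1017, 0.2371, 0.2641, 0.3128.
Redcliff: 0.0843×364.27 + 0.1017×271.63 + 0.2371×87.18 + 0.2641×175.03 + 0.3128×377.21 = 243.2291 per 100,000.
Linden: 0.0843×461.54 + 0.1017×365.38 + 0.2371×125.00 + 0.2641×234.57 + 0.3128×397.06 = 291.8664 per 100,000.
Difference = 243.2291 − 291.8664 = -48.6373.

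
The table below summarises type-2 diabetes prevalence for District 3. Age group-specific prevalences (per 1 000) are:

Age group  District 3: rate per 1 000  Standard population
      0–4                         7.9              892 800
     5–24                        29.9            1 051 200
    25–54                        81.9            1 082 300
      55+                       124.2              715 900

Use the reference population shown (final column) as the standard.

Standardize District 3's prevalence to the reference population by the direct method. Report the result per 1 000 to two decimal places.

Standard total = 3 742 200; weights = 0.2386, 0.2809, 0.2892, 0.1913.
Standardized rate: 0.2386×7.9 + 0.2809×29.9 + 0.2892×81.9 + 0.1913×124.2 = 57.7305 per 1 000.

57.73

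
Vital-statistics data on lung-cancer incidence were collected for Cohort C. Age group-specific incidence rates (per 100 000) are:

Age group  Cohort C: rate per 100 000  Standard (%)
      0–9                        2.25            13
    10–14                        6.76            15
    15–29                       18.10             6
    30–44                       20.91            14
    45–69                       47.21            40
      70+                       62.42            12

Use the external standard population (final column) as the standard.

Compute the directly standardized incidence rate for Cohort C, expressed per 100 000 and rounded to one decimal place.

31.7

Standard weights: 0.13, 0.15, 0.06, 0.14, 0.40, 0.12.
Standardized rate: 0.1300×2.25 + 0.1500×6.76 + 0.0600×18.10 + 0.1400×20.91 + 0.4000×47.21 + 0.1200×62.42 = 31.6943 per 100 000.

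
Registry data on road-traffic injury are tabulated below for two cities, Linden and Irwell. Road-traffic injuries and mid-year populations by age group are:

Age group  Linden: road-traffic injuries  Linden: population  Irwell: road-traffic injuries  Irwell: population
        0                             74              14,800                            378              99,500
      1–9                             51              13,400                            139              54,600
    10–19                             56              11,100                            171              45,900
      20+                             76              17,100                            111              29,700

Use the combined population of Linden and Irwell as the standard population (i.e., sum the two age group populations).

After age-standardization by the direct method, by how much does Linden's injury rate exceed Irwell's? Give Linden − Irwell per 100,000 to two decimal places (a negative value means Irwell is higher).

115.79

Age-specific rates per 100,000 for Linden: 500.00, 380.60, 504.50, 444.44.
For Irwell: 379.90, 254.58, 372.55, 373.74.
Combined standard total = 286,100; weights = 0.3995, 0.2377, 0.1992, 0.1636.
Linden: 0.3995×500.00 + 0.2377×380.60 + 0.1992×504.50 + 0.1636×444.44 = 463.4301 per 100,000.
Irwell: 0.3995×379.90 + 0.2377×254.58 + 0.1992×372.55 + 0.1636×373.74 = 347.6409 per 100,000.
Difference = 463.4301 − 347.6409 = 115.7892.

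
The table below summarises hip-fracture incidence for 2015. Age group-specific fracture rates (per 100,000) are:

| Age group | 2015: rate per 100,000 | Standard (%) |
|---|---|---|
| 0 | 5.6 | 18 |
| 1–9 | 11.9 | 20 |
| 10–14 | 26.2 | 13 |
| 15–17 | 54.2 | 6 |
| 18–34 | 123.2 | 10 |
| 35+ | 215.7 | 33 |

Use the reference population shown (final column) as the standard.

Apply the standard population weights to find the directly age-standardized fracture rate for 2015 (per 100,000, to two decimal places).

93.55

Standard weights: 0.18, 0.20, 0.13, 0.06, 0.10, 0.33.
Standardized rate: 0.1800×5.6 + 0.2000×11.9 + 0.1300×26.2 + 0.0600×54.2 + 0.1000×123.2 + 0.3300×215.7 = 93.5470 per 100,000.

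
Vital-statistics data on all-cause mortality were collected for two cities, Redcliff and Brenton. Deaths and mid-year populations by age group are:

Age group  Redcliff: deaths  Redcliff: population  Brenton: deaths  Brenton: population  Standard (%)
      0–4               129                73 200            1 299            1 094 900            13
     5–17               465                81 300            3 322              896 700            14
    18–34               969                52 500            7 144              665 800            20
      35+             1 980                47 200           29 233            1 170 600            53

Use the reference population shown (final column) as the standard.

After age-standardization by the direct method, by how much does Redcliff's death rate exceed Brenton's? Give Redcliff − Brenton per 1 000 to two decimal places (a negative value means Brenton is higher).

10.90

Age-specific rates per 1 000 for Redcliff: 1.762, 5.720, 18.457, 41.949.
For Brenton: 1.186, 3.705, 10.730, 24.973.
Standard weights: 0.13, 0.14, 0.20, 0.53.
Redcliff: 0.1300×1.762 + 0.1400×5.720 + 0.2000×18.457 + 0.5300×41.949 = 26.9543 per 1 000.
Brenton: 0.1300×1.186 + 0.1400×3.705 + 0.2000×10.730 + 0.5300×24.973 = 16.0544 per 1 000.
Difference = 26.9543 − 16.0544 = 10.8999.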